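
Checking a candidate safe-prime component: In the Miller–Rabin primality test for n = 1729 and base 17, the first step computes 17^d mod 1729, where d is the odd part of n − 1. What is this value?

818

n − 1 = 1728 = 2^6 · 27, so s = 6 and d = 27.
17^27 mod 1729 = 818.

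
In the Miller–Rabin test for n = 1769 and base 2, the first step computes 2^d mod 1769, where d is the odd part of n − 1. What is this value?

1490

n − 1 = 1768 = 2^3 · 221, so s = 3 and d = 221.
By repeated squaring, 2^221 ≡ 1490 (mod 1769).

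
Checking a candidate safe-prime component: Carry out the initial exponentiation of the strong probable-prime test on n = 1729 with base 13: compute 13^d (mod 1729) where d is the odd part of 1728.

1196

n − 1 = 1728 = 2^6 · 27, so s = 6 and d = 27.
Repeated squaring mod 1729: 13^1 ≡ 13, 13^2 ≡ 169, 13^4 ≡ 897, 13^8 ≡ 624, 13^16 ≡ 351.
27 = 16 + 8 + 2 + 1, so 13^27 ≡ 351·624·169·13 ≡ 1196 (mod 1729).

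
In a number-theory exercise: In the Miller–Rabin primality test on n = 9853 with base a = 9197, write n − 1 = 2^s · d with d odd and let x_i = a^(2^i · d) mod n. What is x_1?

n − 1 = 9852 = 2^2 · 2463, so s = 2 and d = 2463.
By repeated squaring, 9197^2463 ≡ 1363 (mod 9853).
x_0 = 1363.
x_1 = 1363^2 mod 9853 = 5405.

5405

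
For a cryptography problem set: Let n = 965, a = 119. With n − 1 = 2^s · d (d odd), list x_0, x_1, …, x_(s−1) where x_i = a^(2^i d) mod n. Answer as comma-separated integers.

954, 121

n − 1 = 964 = 2^2 · 241, so s = 2 and d = 241.
x_0 = 119^241 mod 965 = 954.
x_1 = 954^2 mod 965 = 121.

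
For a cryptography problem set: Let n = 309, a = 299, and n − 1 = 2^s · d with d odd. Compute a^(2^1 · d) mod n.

196

n − 1 = 308 = 2^2 · 77, so s = 2 and d = 77.
x_0 = 299^77 mod 309 = 14.
x_1 = 14^2 mod 309 = 196.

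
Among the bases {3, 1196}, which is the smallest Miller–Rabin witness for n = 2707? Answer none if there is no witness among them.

none

n − 1 = 2706 = 2^1 · 1353, so s = 1 and d = 1353.
Base 3: x_0 = 3^1353 mod 2707 = 2706. x_0 = 2706 ≡ −1, so 3 is not a witness.
Base 1196: x_0 = 1196^1353 mod 2707 = 2706. x_0 = 2706 ≡ −1, so 1196 is not a witness.
No listed base is a witness for 2707.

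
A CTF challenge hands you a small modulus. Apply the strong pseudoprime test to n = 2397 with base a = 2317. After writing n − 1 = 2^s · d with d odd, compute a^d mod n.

n − 1 = 2396 = 2^2 · 599, so s = 2 and d = 599.
By repeated squaring, 2317^599 ≡ 61 (mod 2397).

61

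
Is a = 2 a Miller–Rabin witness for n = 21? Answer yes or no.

yes

n − 1 = 20 = 2^2 · 5, so s = 2 and d = 5.
x_0 = 2^5 mod 21 = 11.
x_0 is neither 1 nor 20, so continue squaring.
x_1 = 11^2 mod 21 = 16.
Reached i = s−1 = 1 without hitting −1: 2 is a Miller–Rabin witness and 21 is composite.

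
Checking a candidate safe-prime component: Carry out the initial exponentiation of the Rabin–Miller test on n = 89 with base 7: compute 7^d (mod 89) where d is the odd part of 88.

37

n − 1 = 88 = 2^3 · 11, so s = 3 and d = 11.
7^11 mod 89 = 37.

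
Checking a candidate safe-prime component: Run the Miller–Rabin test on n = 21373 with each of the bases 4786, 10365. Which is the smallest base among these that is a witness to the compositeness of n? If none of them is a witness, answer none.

10365

n − 1 = 21372 = 2^2 · 5343, so s = 2 and d = 5343.
Base 4786: x_0 = 4786^5343 mod 21373 = 1. x_0 = 1, so 4786 is not a witness.
Base 10365: x_0 = 10365^5343 mod 21373 = 3613. x_0 is neither 1 nor 21372, so continue squaring. x_1 = 3613^2 mod 21373 = 16239. Reached i = s−1 = 1 without hitting −1: 10365 is a Miller–Rabin witness and 21373 is composite.
The smallest witness among the given bases is 10365.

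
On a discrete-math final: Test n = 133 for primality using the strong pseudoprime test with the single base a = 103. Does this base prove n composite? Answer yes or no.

n − 1 = 132 = 2^2 · 33, so s = 2 and d = 33.
x_0 = 103^33 mod 133 = 132.
x_0 = 132 ≡ −1, so 103 is not a witness.

no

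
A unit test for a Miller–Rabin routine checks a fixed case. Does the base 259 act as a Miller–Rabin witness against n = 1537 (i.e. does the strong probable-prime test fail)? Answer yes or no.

n − 1 = 1536 = 2^9 · 3, so s = 9 and d = 3.
x_0 = 259^3 mod 1537 = 1268.
x_0 is neither 1 nor 1536, so continue squaring.
x_1 = 1268^2 mod 1537 = 122.
x_2 = 122^2 mod 1537 = 1051.
x_3 = 1051^2 mod 1537 = 1035.
x_4 = 1035^2 mod 1537 = 1473.
x_5 = 1473^2 mod 1537 = 1022.
x_6 = 1022^2 mod 1537 = 861.
x_7 = 861^2 mod 1537 = 487.
x_8 = 487^2 mod 1537 = 471.
Reached i = s−1 = 8 without hitting −1: 259 is a Miller–Rabin witness and 1537 is composite.

yes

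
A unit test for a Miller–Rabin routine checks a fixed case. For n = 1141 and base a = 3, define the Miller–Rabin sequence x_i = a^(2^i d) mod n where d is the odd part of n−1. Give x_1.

1114

n − 1 = 1140 = 2^2 · 285, so s = 2 and d = 285.
Repeated squaring mod 1141: 3^1 ≡ 3, 3^2 ≡ 9, 3^4 ≡ 81, 3^8 ≡ 856, 3^16 ≡ 214, 3^32 ≡ 156, 3^64 ≡ 375, 3^128 ≡ 282, 3^256 ≡ 795.
285 = 256 + 16 + 8 + 4 + 1, so 3^285 ≡ 795·214·856·81·3 ≡ 790 (mod 1141).
x_0 = 790.
x_1 = 790^2 mod 1141 = 1114.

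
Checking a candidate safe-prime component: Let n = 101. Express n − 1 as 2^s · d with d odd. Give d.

Halving: 100 → 50 → 25; 25 is odd.
So 100 = 2^2 · 25.

25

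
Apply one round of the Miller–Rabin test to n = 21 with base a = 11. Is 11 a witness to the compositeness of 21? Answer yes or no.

n − 1 = 20 = 2^2 · 5, so s = 2 and d = 5.
x_0 = 11^5 mod 21 = 2.
x_0 is neither 1 nor 20, so continue squaring.
x_1 = 2^2 mod 21 = 4.
Reached i = s−1 = 1 without hitting −1: 11 is a Miller–Rabin witness and 21 is composite.

yes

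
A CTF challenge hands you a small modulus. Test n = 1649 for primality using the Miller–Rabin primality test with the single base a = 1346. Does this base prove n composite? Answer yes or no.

n − 1 = 1648 = 2^4 · 103, so s = 4 and d = 103.
Repeated squaring mod 1649: 1346^1 ≡ 1346, 1346^2 ≡ 1114, 1346^4 ≡ 948, 1346^8 ≡ 1648, 1346^16 ≡ 1, 1346^32 ≡ 1, 1346^64 ≡ 1.
103 = 64 + 32 + 4 + 2 + 1, so 1346^103 ≡ 1·1·948·1114·1346 ≡ 283 (mod 1649).
x_0 = 1346^103 mod 1649 = 283.
x_0 is neither 1 nor 1648, so continue squaring.
x_1 = 283^2 mod 1649 = 937.
x_2 = 937^2 mod 1649 = 701.
x_3 = 701^2 mod 1649 = 1648.
x_3 ≡ −1, so 1346 is not a witness.

no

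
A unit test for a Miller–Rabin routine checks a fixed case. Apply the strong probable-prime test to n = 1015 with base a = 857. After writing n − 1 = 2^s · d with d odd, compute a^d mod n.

n − 1 = 1014 = 2^1 · 507, so s = 1 and d = 507.
Repeated squaring mod 1015: 857^1 ≡ 857, 857^2 ≡ 604, 857^4 ≡ 431, 857^8 ≡ 16, 857^16 ≡ 256, 857^32 ≡ 576, 857^64 ≡ 886, 857^128 ≡ 401, 857^256 ≡ 431.
507 = 256 + 128 + 64 + 32 + 16 + 8 + 2 + 1, so 857^507 ≡ 431·401·886·576·256·16·604·857 ≡ 993 (mod 1015).

993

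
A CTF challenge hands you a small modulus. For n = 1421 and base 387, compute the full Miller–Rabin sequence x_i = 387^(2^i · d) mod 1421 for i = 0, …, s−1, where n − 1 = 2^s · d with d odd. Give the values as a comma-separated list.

688, 151

n − 1 = 1420 = 2^2 · 355, so s = 2 and d = 355.
x_0 = 387^355 mod 1421 = 688.
x_1 = 688^2 mod 1421 = 151.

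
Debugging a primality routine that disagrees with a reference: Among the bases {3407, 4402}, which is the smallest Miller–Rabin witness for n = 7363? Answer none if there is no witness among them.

none

n − 1 = 7362 = 2^1 · 3681, so s = 1 and d = 3681.
Base 3407: x_0 = 3407^3681 mod 7363 = 7362. x_0 = 7362 ≡ −1, so 3407 is not a witness.
Base 4402: x_0 = 4402^3681 mod 7363 = 7362. x_0 = 7362 ≡ −1, so 4402 is not a witness.
No listed base is a witness for 7363.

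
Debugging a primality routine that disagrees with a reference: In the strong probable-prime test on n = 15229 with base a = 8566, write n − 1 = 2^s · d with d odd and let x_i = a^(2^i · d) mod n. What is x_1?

n − 1 = 15228 = 2^2 · 3807, so s = 2 and d = 3807.
x_0 = 8566^3807 mod 15229 = 14799.
x_1 = 14799^2 mod 15229 = 2152.

2152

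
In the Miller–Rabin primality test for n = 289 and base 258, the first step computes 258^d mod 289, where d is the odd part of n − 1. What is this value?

n − 1 = 288 = 2^5 · 9, so s = 5 and d = 9.
258^9 mod 289 = 48.

48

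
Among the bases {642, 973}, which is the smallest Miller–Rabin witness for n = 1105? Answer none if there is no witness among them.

none

n − 1 = 1104 = 2^4 · 69, so s = 4 and d = 69.
Base 642: x_0 = 642^69 mod 1105 = 642. x_0 is neither 1 nor 1104, so continue squaring. x_1 = 642^2 mod 1105 = 1104. x_1 ≡ −1, so 642 is not a witness.
Base 973: x_0 = 973^69 mod 1105 = 463. x_0 is neither 1 nor 1104, so continue squaring. x_1 = 463^2 mod 1105 = 1104. x_1 ≡ −1, so 973 is not a witness.
No listed base is a witness for 1105.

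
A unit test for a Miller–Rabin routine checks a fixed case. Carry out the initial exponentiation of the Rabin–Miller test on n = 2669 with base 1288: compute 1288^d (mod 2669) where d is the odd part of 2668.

n − 1 = 2668 = 2^2 · 667, so s = 2 and d = 667.
Repeated squaring mod 2669: 1288^1 ≡ 1288, 1288^2 ≡ 1495, 1288^4 ≡ 1072, 1288^8 ≡ 1514, 1288^16 ≡ 2194, 1288^32 ≡ 1429, 1288^64 ≡ 256, 1288^128 ≡ 1480, 1288^256 ≡ 1820, 1288^512 ≡ 171.
667 = 512 + 128 + 16 + 8 + 2 + 1, so 1288^667 ≡ 171·1480·2194·1514·1495·1288 ≡ 599 (mod 2669).

599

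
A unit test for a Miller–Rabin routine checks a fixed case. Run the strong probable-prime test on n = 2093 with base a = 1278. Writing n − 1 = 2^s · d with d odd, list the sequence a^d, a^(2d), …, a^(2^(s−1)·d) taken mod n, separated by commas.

n − 1 = 2092 = 2^2 · 523, so s = 2 and d = 523.
x_0 = 1278^523 mod 2093 = 1915.
x_1 = 1915^2 mod 2093 = 289.

1915, 289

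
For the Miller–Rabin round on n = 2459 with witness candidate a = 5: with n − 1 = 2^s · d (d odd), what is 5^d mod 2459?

n − 1 = 2458 = 2^1 · 1229, so s = 1 and d = 1229.
Repeated squaring mod 2459: 5^1 ≡ 5, 5^2 ≡ 25, 5^4 ≡ 625, 5^8 ≡ 2103, 5^16 ≡ 1327, 5^32 ≡ 285, 5^64 ≡ 78, 5^128 ≡ 1166, 5^256 ≡ 2188, 5^512 ≡ 2130, 5^1024 ≡ 45.
1229 = 1024 + 128 + 64 + 8 + 4 + 1, so 5^1229 ≡ 45·1166·78·2103·625·5 ≡ 1 (mod 2459).

1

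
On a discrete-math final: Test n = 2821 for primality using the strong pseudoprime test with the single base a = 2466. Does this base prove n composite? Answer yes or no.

yes

n − 1 = 2820 = 2^2 · 705, so s = 2 and d = 705.
x_0 = 2466^705 mod 2821 = 92.
x_0 is neither 1 nor 2820, so continue squaring.
x_1 = 92^2 mod 2821 = 1.
x_1 = 1 but x_0 ≠ ±1, a nontrivial square root of 1 — 2466 is a witness and 2821 is composite.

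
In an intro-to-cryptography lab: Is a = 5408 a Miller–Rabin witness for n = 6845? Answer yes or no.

yes

n − 1 = 6844 = 2^2 · 1711, so s = 2 and d = 1711.
x_0 = 5408^1711 mod 6845 = 2917.
x_0 is neither 1 nor 6844, so continue squaring.
x_1 = 2917^2 mod 6845 = 554.
Reached i = s−1 = 1 without hitting −1: 5408 is a Miller–Rabin witness and 6845 is composite.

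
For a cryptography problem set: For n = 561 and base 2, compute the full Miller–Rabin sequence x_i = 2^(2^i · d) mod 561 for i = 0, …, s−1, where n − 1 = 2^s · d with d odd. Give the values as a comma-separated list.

n − 1 = 560 = 2^4 · 35, so s = 4 and d = 35.
x_0 = 2^35 mod 561 = 263.
x_1 = 263^2 mod 561 = 166.
x_2 = 166^2 mod 561 = 67.
x_3 = 67^2 mod 561 = 1.

263, 166, 67, 1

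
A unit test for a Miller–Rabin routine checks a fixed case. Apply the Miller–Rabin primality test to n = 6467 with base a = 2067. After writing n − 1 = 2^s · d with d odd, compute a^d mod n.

n − 1 = 6466 = 2^1 · 3233, so s = 1 and d = 3233.
2067^3233 mod 6467 = 279.

279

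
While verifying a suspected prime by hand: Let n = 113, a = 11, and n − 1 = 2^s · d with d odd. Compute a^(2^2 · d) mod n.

n − 1 = 112 = 2^4 · 7, so s = 4 and d = 7.
x_0 = 11^7 mod 113 = 95.
x_1 = 95^2 mod 113 = 98.
x_2 = 98^2 mod 113 = 112.

112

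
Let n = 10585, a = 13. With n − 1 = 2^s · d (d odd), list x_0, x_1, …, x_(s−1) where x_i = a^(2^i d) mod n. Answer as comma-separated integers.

n − 1 = 10584 = 2^3 · 1323, so s = 3 and d = 1323.
x_0 = 13^1323 mod 10585 = 6872.
x_1 = 6872^2 mod 10585 = 4699.
x_2 = 4699^2 mod 10585 = 291.

6872, 4699, 291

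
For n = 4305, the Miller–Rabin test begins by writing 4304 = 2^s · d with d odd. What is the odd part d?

Halving: 4304 → 2152 → 1076 → 538 → 269; 269 is odd.
So 4304 = 2^4 · 269.

269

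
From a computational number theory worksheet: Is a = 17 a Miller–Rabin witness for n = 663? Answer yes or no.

n − 1 = 662 = 2^1 · 331, so s = 1 and d = 331.
x_0 = 17^331 mod 663 = 17.
x_0 ∉ {1, 662} and s = 1, so 17 is a Miller–Rabin witness and 663 is composite.

yes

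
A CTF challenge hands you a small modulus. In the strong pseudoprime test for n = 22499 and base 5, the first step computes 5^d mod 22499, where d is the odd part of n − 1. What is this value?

13862

n − 1 = 22498 = 2^1 · 11249, so s = 1 and d = 11249.
5^11249 mod 22499 = 13862.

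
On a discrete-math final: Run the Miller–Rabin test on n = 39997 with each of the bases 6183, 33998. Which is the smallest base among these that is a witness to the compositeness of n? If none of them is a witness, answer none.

6183

n − 1 = 39996 = 2^2 · 9999, so s = 2 and d = 9999.
Base 6183: x_0 = 6183^9999 mod 39997 = 22125. x_0 is neither 1 nor 39996, so continue squaring. x_1 = 22125^2 mod 39997 = 32339. Reached i = s−1 = 1 without hitting −1: 6183 is a Miller–Rabin witness and 39997 is composite.
Base 33998: x_0 = 33998^9999 mod 39997 = 17803. x_0 is neither 1 nor 39996, so continue squaring. x_1 = 17803^2 mod 39997 = 10581. Reached i = s−1 = 1 without hitting −1: 33998 is a Miller–Rabin witness and 39997 is composite.
The smallest witness among the given bases is 6183.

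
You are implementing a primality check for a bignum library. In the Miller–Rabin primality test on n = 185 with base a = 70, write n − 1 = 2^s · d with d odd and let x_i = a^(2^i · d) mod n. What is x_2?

90

n − 1 = 184 = 2^3 · 23, so s = 3 and d = 23.
By repeated squaring, 70^23 ≡ 160 (mod 185).
x_0 = 160.
x_1 = 160^2 mod 185 = 70.
x_2 = 70^2 mod 185 = 90.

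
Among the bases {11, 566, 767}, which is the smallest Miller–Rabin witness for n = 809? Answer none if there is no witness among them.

none

n − 1 = 808 = 2^3 · 101, so s = 3 and d = 101.
Base 11: x_0 = 11^101 mod 809 = 44. x_0 is neither 1 nor 808, so continue squaring. x_1 = 44^2 mod 809 = 318. x_2 = 318^2 mod 809 = 808. x_2 ≡ −1, so 11 is not a witness.
Base 566: x_0 = 566^101 mod 809 = 239. x_0 is neither 1 nor 808, so continue squaring. x_1 = 239^2 mod 809 = 491. x_2 = 491^2 mod 809 = 808. x_2 ≡ −1, so 566 is not a witness.
Base 767: x_0 = 767^101 mod 809 = 765. x_0 is neither 1 nor 808, so continue squaring. x_1 = 765^2 mod 809 = 318. x_2 = 318^2 mod 809 = 808. x_2 ≡ −1, so 767 is not a witness.
No listed base is a witness for 809.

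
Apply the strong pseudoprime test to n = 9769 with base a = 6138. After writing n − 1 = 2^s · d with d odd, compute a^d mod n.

1

n − 1 = 9768 = 2^3 · 1221, so s = 3 and d = 1221.
6138^1221 mod 9769 = 1.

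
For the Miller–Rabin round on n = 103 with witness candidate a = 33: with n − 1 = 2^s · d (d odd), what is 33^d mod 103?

1

n − 1 = 102 = 2^1 · 51, so s = 1 and d = 51.
By repeated squaring, 33^51 ≡ 1 (mod 103).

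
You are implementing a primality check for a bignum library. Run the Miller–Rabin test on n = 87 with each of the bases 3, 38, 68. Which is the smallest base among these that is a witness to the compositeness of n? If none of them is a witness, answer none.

3

n − 1 = 86 = 2^1 · 43, so s = 1 and d = 43.
Base 3: x_0 = 3^43 mod 87 = 84. x_0 ∉ {1, 86} and s = 1, so 3 is a Miller–Rabin witness and 87 is composite.
Base 38: x_0 = 38^43 mod 87 = 38. x_0 ∉ {1, 86} and s = 1, so 38 is a Miller–Rabin witness and 87 is composite.
Base 68: x_0 = 68^43 mod 87 = 77. x_0 ∉ {1, 86} and s = 1, so 68 is a Miller–Rabin witness and 87 is composite.
The smallest witness among the given bases is 3.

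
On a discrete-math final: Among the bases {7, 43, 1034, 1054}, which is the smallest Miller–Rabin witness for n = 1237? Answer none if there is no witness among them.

none

n − 1 = 1236 = 2^2 · 309, so s = 2 and d = 309.
Base 7: x_0 = 7^309 mod 1237 = 691. x_0 is neither 1 nor 1236, so continue squaring. x_1 = 691^2 mod 1237 = 1236. x_1 ≡ −1, so 7 is not a witness.
Base 43: x_0 = 43^309 mod 1237 = 691. x_0 is neither 1 nor 1236, so continue squaring. x_1 = 691^2 mod 1237 = 1236. x_1 ≡ −1, so 43 is not a witness.
Base 1034: x_0 = 1034^309 mod 1237 = 1. x_0 = 1, so 1034 is not a witness.
Base 1054: x_0 = 1054^309 mod 1237 = 691. x_0 is neither 1 nor 1236, so continue squaring. x_1 = 691^2 mod 1237 = 1236. x_1 ≡ −1, so 1054 is not a witness.
No listed base is a witness for 1237.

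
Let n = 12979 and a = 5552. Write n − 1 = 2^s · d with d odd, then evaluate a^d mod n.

12978

n − 1 = 12978 = 2^1 · 6489, so s = 1 and d = 6489.
Repeated squaring mod 12979: 5552^1 ≡ 5552, 5552^2 ≡ 12558, 5552^4 ≡ 8514, 5552^8 ≡ 481, 5552^16 ≡ 10718, 5552^32 ≡ 11374, 5552^64 ≡ 6183, 5552^128 ≡ 6334, 5552^256 ≡ 1467, 5552^512 ≡ 10554, 5552^1024 ≡ 1138, 5552^2048 ≡ 10123, 5552^4096 ≡ 5924.
6489 = 4096 + 2048 + 256 + 64 + 16 + 8 + 1, so 5552^6489 ≡ 5924·10123·1467·6183·10718·481·5552 ≡ 12978 (mod 12979).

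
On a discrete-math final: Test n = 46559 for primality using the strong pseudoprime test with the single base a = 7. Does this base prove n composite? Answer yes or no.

n − 1 = 46558 = 2^1 · 23279, so s = 1 and d = 23279.
x_0 = 7^23279 mod 46559 = 46558.
x_0 = 46558 ≡ −1, so 7 is not a witness.

no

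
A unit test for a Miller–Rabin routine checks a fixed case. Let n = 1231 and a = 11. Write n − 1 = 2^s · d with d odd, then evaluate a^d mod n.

n − 1 = 1230 = 2^1 · 615, so s = 1 and d = 615.
By repeated squaring, 11^615 ≡ 1 (mod 1231).

1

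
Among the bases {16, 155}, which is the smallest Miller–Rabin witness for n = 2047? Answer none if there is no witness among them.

155

n − 1 = 2046 = 2^1 · 1023, so s = 1 and d = 1023.
Base 16: x_0 = 16^1023 mod 2047 = 1. x_0 = 1, so 16 is not a witness.
Base 155: x_0 = 155^1023 mod 2047 = 482. x_0 ∉ {1, 2046} and s = 1, so 155 is a Miller–Rabin witness and 2047 is composite.
The smallest witness among the given bases is 155.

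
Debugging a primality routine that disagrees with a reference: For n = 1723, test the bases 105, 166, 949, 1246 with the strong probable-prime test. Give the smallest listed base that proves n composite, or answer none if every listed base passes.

none

n − 1 = 1722 = 2^1 · 861, so s = 1 and d = 861.
Base 105: x_0 = 105^861 mod 1723 = 1722. x_0 = 1722 ≡ −1, so 105 is not a witness.
Base 166: x_0 = 166^861 mod 1723 = 1. x_0 = 1, so 166 is not a witness.
Base 949: x_0 = 949^861 mod 1723 = 1. x_0 = 1, so 949 is not a witness.
Base 1246: x_0 = 1246^861 mod 1723 = 1. x_0 = 1, so 1246 is not a witness.
No listed base is a witness for 1723.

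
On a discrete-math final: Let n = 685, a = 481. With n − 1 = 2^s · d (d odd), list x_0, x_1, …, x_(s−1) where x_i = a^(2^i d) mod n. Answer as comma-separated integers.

n − 1 = 684 = 2^2 · 171, so s = 2 and d = 171.
x_0 = 481^171 mod 685 = 261.
x_1 = 261^2 mod 685 = 306.

261, 306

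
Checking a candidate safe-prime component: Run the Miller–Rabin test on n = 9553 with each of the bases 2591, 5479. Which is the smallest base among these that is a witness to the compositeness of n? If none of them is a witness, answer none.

2591

n − 1 = 9552 = 2^4 · 597, so s = 4 and d = 597.
Base 2591: x_0 = 2591^597 mod 9553 = 5574. x_0 is neither 1 nor 9552, so continue squaring. x_1 = 5574^2 mod 9553 = 3120. x_2 = 3120^2 mod 9553 = 9446. x_3 = 9446^2 mod 9553 = 1896. Reached i = s−1 = 3 without hitting −1: 2591 is a Miller–Rabin witness and 9553 is composite.
Base 5479: x_0 = 5479^597 mod 9553 = 8181. x_0 is neither 1 nor 9552, so continue squaring. x_1 = 8181^2 mod 9553 = 443. x_2 = 443^2 mod 9553 = 5189. x_3 = 5189^2 mod 9553 = 5367. Reached i = s−1 = 3 without hitting −1: 5479 is a Miller–Rabin witness and 9553 is composite.
The smallest witness among the given bases is 2591.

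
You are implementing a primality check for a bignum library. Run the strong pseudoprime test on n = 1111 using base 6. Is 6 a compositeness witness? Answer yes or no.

no

n − 1 = 1110 = 2^1 · 555, so s = 1 and d = 555.
Repeated squaring mod 1111: 6^1 ≡ 6, 6^2 ≡ 36, 6^4 ≡ 185, 6^8 ≡ 895, 6^16 ≡ 1105, 6^32 ≡ 36, 6^64 ≡ 185, 6^128 ≡ 895, 6^256 ≡ 1105, 6^512 ≡ 36.
555 = 512 + 32 + 8 + 2 + 1, so 6^555 ≡ 36·36·895·36·6 ≡ 1110 (mod 1111).
x_0 = 6^555 mod 1111 = 1110.
x_0 = 1110 ≡ −1, so 6 is not a witness.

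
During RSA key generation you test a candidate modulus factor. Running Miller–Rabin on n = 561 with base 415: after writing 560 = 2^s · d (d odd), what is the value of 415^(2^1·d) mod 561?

298

n − 1 = 560 = 2^4 · 35, so s = 4 and d = 35.
x_0 = 415^35 mod 561 = 241.
x_1 = 241^2 mod 561 = 298.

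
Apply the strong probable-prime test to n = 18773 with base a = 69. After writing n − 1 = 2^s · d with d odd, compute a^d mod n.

18772

n − 1 = 18772 = 2^2 · 4693, so s = 2 and d = 4693.
69^4693 mod 18773 = 18772.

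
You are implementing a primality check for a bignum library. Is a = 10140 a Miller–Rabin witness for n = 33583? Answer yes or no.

yes

n − 1 = 33582 = 2^1 · 16791, so s = 1 and d = 16791.
By repeated squaring, 10140^16791 ≡ 16553 (mod 33583).
x_0 = 10140^16791 mod 33583 = 16553.
x_0 ∉ {1, 33582} and s = 1, so 10140 is a Miller–Rabin witness and 33583 is composite.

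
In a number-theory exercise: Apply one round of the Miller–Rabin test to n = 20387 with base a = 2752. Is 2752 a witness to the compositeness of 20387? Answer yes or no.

n − 1 = 20386 = 2^1 · 10193, so s = 1 and d = 10193.
x_0 = 2752^10193 mod 20387 = 954.
x_0 ∉ {1, 20386} and s = 1, so 2752 is a Miller–Rabin witness and 20387 is composite.

yes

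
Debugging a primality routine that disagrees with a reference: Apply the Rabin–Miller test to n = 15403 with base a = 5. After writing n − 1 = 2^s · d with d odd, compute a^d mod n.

8023

n − 1 = 15402 = 2^1 · 7701, so s = 1 and d = 7701.
5^7701 mod 15403 = 8023.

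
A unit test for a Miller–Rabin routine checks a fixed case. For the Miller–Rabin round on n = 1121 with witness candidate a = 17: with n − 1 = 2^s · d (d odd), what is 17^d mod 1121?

256

n − 1 = 1120 = 2^5 · 35, so s = 5 and d = 35.
Repeated squaring mod 1121: 17^1 ≡ 17, 17^2 ≡ 289, 17^4 ≡ 567, 17^8 ≡ 883, 17^16 ≡ 594, 17^32 ≡ 842.
35 = 32 + 2 + 1, so 17^35 ≡ 842·289·17 ≡ 256 (mod 1121).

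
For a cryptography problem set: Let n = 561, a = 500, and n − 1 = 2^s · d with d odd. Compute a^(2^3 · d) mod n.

n − 1 = 560 = 2^4 · 35, so s = 4 and d = 35.
x_0 = 500^35 mod 561 = 122.
x_1 = 122^2 mod 561 = 298.
x_2 = 298^2 mod 561 = 166.
x_3 = 166^2 mod 561 = 67.

67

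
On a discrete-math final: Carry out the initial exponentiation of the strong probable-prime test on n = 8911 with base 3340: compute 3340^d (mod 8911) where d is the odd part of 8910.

6364

n − 1 = 8910 = 2^1 · 4455, so s = 1 and d = 4455.
3340^4455 mod 8911 = 6364.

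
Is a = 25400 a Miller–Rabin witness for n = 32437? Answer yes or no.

n − 1 = 32436 = 2^2 · 8109, so s = 2 and d = 8109.
Repeated squaring mod 32437: 25400^1 ≡ 25400, 25400^2 ≡ 20507, 25400^4 ≡ 23781, 25400^8 ≡ 29303, 25400^16 ≡ 25982, 25400^32 ≡ 17917, 25400^64 ≡ 22337, 25400^128 ≡ 28072, 25400^256 ≡ 12706, 25400^512 ≡ 3487, 25400^1024 ≡ 27731, 25400^2048 ≡ 24402, 25400^4096 ≡ 11595.
8109 = 4096 + 2048 + 1024 + 512 + 256 + 128 + 32 + 8 + 4 + 1, so 25400^8109 ≡ 11595·24402·27731·3487·12706·28072·17917·29303·23781·25400 ≡ 6578 (mod 32437).
x_0 = 25400^8109 mod 32437 = 6578.
x_0 is neither 1 nor 32436, so continue squaring.
x_1 = 6578^2 mod 32437 = 31563.
Reached i = s−1 = 1 without hitting −1: 25400 is a Miller–Rabin witness and 32437 is composite.

yes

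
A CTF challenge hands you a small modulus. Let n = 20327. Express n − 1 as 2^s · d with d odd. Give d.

10163

Halving: 20326 → 10163; 10163 is odd.
So 20326 = 2^1 · 10163.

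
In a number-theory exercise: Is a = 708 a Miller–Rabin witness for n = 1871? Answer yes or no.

no

n − 1 = 1870 = 2^1 · 935, so s = 1 and d = 935.
x_0 = 708^935 mod 1871 = 1.
x_0 = 1, so 708 is not a witness.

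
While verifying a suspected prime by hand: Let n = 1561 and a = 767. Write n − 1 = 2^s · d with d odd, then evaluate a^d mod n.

729

n − 1 = 1560 = 2^3 · 195, so s = 3 and d = 195.
Repeated squaring mod 1561: 767^1 ≡ 767, 767^2 ≡ 1353, 767^4 ≡ 1117, 767^8 ≡ 450, 767^16 ≡ 1131, 767^32 ≡ 702, 767^64 ≡ 1089, 767^128 ≡ 1122.
195 = 128 + 64 + 2 + 1, so 767^195 ≡ 1122·1089·1353·767 ≡ 729 (mod 1561).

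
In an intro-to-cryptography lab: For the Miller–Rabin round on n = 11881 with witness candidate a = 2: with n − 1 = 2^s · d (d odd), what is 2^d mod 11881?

9777

n − 1 = 11880 = 2^3 · 1485, so s = 3 and d = 1485.
2^1485 mod 11881 = 9777.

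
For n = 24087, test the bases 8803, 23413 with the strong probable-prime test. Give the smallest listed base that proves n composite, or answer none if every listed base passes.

8803

n − 1 = 24086 = 2^1 · 12043, so s = 1 and d = 12043.
Base 8803: x_0 = 8803^12043 mod 24087 = 8803. x_0 ∉ {1, 24086} and s = 1, so 8803 is a Miller–Rabin witness and 24087 is composite.
Base 23413: x_0 = 23413^12043 mod 24087 = 22615. x_0 ∉ {1, 24086} and s = 1, so 23413 is a Miller–Rabin witness and 24087 is composite.
The smallest witness among the given bases is 8803.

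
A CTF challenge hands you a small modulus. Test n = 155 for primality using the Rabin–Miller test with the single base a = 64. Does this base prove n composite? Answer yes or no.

yes

n − 1 = 154 = 2^1 · 77, so s = 1 and d = 77.
Repeated squaring mod 155: 64^1 ≡ 64, 64^2 ≡ 66, 64^4 ≡ 16, 64^8 ≡ 101, 64^16 ≡ 126, 64^32 ≡ 66, 64^64 ≡ 16.
77 = 64 + 8 + 4 + 1, so 64^77 ≡ 16·101·16·64 ≡ 4 (mod 155).
x_0 = 64^77 mod 155 = 4.
x_0 ∉ {1, 154} and s = 1, so 64 is a Miller–Rabin witness and 155 is composite.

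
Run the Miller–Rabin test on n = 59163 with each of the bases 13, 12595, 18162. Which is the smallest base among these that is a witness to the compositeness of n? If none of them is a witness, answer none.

13

n − 1 = 59162 = 2^1 · 29581, so s = 1 and d = 29581.
Base 13: x_0 = 13^29581 mod 59163 = 8515. x_0 ∉ {1, 59162} and s = 1, so 13 is a Miller–Rabin witness and 59163 is composite.
Base 12595: x_0 = 12595^29581 mod 59163 = 17392. x_0 ∉ {1, 59162} and s = 1, so 12595 is a Miller–Rabin witness and 59163 is composite.
Base 18162: x_0 = 18162^29581 mod 59163 = 573. x_0 ∉ {1, 59162} and s = 1, so 18162 is a Miller–Rabin witness and 59163 is composite.
The smallest witness among the given bases is 13.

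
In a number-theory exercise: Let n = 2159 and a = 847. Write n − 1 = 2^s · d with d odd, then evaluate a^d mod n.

n − 1 = 2158 = 2^1 · 1079, so s = 1 and d = 1079.
847^1079 mod 2159 = 2097.

2097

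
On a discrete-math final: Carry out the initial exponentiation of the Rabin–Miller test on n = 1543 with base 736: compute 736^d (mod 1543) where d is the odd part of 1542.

1542

n − 1 = 1542 = 2^1 · 771, so s = 1 and d = 771.
736^771 mod 1543 = 1542.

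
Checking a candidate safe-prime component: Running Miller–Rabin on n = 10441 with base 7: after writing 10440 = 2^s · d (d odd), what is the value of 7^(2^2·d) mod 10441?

1826

n − 1 = 10440 = 2^3 · 1305, so s = 3 and d = 1305.
x_0 = 7^1305 mod 10441 = 1119.
x_1 = 1119^2 mod 10441 = 9682.
x_2 = 9682^2 mod 10441 = 1826.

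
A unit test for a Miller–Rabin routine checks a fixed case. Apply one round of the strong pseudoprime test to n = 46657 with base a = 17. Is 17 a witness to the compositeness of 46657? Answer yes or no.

n − 1 = 46656 = 2^6 · 729, so s = 6 and d = 729.
x_0 = 17^729 mod 46657 = 31641.
x_0 is neither 1 nor 46656, so continue squaring.
x_1 = 31641^2 mod 46657 = 33632.
x_2 = 33632^2 mod 46657 = 5773.
x_3 = 5773^2 mod 46657 = 14431.
x_4 = 14431^2 mod 46657 = 23570.
x_5 = 23570^2 mod 46657 = 1.
x_5 = 1 but x_4 ≠ ±1, a nontrivial square root of 1 — 17 is a witness and 46657 is composite.

yes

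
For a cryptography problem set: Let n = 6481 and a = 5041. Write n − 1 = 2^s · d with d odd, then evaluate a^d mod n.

n − 1 = 6480 = 2^4 · 405, so s = 4 and d = 405.
Repeated squaring mod 6481: 5041^1 ≡ 5041, 5041^2 ≡ 6161, 5041^4 ≡ 5185, 5041^8 ≡ 1037, 5041^16 ≡ 6004, 5041^32 ≡ 694, 5041^64 ≡ 2042, 5041^128 ≡ 2481, 5041^256 ≡ 4892.
405 = 256 + 128 + 16 + 4 + 1, so 5041^405 ≡ 4892·2481·6004·5185·5041 ≡ 5752 (mod 6481).

5752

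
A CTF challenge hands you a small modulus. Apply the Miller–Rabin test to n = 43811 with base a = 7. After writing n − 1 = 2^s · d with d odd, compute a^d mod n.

n − 1 = 43810 = 2^1 · 21905, so s = 1 and d = 21905.
Repeated squaring mod 43811: 7^1 ≡ 7, 7^2 ≡ 49, 7^4 ≡ 2401, 7^8 ≡ 25560, 7^16 ≡ 3968, 7^32 ≡ 16875, 7^64 ≡ 37936, 7^128 ≡ 36368, 7^256 ≡ 21145, 7^512 ≡ 19770, 7^1024 ≡ 14969, 7^2048 ≡ 21507, 7^4096 ≡ 38322, 7^8192 ≡ 30964, 7^16384 ≡ 9372.
21905 = 16384 + 4096 + 1024 + 256 + 128 + 16 + 1, so 7^21905 ≡ 9372·38322·14969·21145·36368·3968·7 ≡ 25460 (mod 43811).

25460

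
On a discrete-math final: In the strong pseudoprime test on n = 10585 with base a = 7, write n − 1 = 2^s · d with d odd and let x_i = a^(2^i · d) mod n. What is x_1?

n − 1 = 10584 = 2^3 · 1323, so s = 3 and d = 1323.
x_0 = 7^1323 mod 10585 = 5453.
x_1 = 5453^2 mod 10585 = 1944.

1944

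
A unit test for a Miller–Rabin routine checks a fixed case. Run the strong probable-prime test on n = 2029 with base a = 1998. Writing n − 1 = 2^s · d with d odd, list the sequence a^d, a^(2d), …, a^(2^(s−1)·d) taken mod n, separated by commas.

1, 1

n − 1 = 2028 = 2^2 · 507, so s = 2 and d = 507.
x_0 = 1998^507 mod 2029 = 1.
x_1 = 1^2 mod 2029 = 1.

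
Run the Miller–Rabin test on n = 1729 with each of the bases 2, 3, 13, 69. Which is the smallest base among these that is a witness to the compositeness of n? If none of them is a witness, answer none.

n − 1 = 1728 = 2^6 · 27, so s = 6 and d = 27.
Base 2: x_0 = 2^27 mod 1729 = 645. x_0 is neither 1 nor 1728, so continue squaring. x_1 = 645^2 mod 1729 = 1065. x_2 = 1065^2 mod 1729 = 1. x_2 = 1 but x_1 ≠ ±1, a nontrivial square root of 1 — 2 is a witness and 1729 is composite.
Base 3: x_0 = 3^27 mod 1729 = 664. x_0 is neither 1 nor 1728, so continue squaring. x_1 = 664^2 mod 1729 = 1. x_1 = 1 but x_0 ≠ ±1, a nontrivial square root of 1 — 3 is a witness and 1729 is composite.
Base 13: x_0 = 13^27 mod 1729 = 1196. x_0 is neither 1 nor 1728, so continue squaring. x_1 = 1196^2 mod 1729 = 533. x_2 = 533^2 mod 1729 = 533. x_3 = 533^2 mod 1729 = 533. x_4 = 533^2 mod 1729 = 533. x_5 = 533^2 mod 1729 = 533. Reached i = s−1 = 5 without hitting −1: 13 is a Miller–Rabin witness and 1729 is composite.
Base 69: x_0 = 69^27 mod 1729 = 1728. x_0 = 1728 ≡ −1, so 69 is not a witness.
The smallest witness among the given bases is 2.

2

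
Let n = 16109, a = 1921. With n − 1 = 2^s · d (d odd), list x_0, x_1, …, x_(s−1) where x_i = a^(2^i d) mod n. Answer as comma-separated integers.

5595, 4238

n − 1 = 16108 = 2^2 · 4027, so s = 2 and d = 4027.
x_0 = 1921^4027 mod 16109 = 5595.
x_1 = 5595^2 mod 16109 = 4238.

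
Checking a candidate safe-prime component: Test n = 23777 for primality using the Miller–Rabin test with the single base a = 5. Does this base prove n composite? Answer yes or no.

yes

n − 1 = 23776 = 2^5 · 743, so s = 5 and d = 743.
By repeated squaring, 5^743 ≡ 7496 (mod 23777).
x_0 = 5^743 mod 23777 = 7496.
x_0 is neither 1 nor 23776, so continue squaring.
x_1 = 7496^2 mod 23777 = 4965.
x_2 = 4965^2 mod 23777 = 18253.
x_3 = 18253^2 mod 23777 = 8685.
x_4 = 8685^2 mod 23777 = 8581.
Reached i = s−1 = 4 without hitting −1: 5 is a Miller–Rabin witness and 23777 is composite.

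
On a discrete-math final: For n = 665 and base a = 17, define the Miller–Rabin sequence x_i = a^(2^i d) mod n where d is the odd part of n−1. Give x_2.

541

n − 1 = 664 = 2^3 · 83, so s = 3 and d = 83.
x_0 = 17^83 mod 665 = 593.
x_1 = 593^2 mod 665 = 529.
x_2 = 529^2 mod 665 = 541.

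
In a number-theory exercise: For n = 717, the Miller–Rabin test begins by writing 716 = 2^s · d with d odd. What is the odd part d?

Halving: 716 → 358 → 179; 179 is odd.
So 716 = 2^2 · 179.

179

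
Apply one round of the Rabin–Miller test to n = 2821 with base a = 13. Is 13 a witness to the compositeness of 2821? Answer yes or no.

n − 1 = 2820 = 2^2 · 705, so s = 2 and d = 705.
x_0 = 13^705 mod 2821 = 650.
x_0 is neither 1 nor 2820, so continue squaring.
x_1 = 650^2 mod 2821 = 2171.
Reached i = s−1 = 1 without hitting −1: 13 is a Miller–Rabin witness and 2821 is composite.

yes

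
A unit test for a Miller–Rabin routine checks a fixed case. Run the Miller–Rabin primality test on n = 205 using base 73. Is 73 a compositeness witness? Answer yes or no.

n − 1 = 204 = 2^2 · 51, so s = 2 and d = 51.
Repeated squaring mod 205: 73^1 ≡ 73, 73^2 ≡ 204, 73^4 ≡ 1, 73^8 ≡ 1, 73^16 ≡ 1, 73^32 ≡ 1.
51 = 32 + 16 + 2 + 1, so 73^51 ≡ 1·1·204·73 ≡ 132 (mod 205).
x_0 = 73^51 mod 205 = 132.
x_0 is neither 1 nor 204, so continue squaring.
x_1 = 132^2 mod 205 = 204.
x_1 ≡ −1, so 73 is not a witness.

no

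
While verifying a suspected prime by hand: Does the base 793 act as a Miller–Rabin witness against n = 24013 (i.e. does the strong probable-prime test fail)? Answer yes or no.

no

n − 1 = 24012 = 2^2 · 6003, so s = 2 and d = 6003.
Repeated squaring mod 24013: 793^1 ≡ 793, 793^2 ≡ 4511, 793^4 ≡ 10110, 793^8 ≡ 12772, 793^16 ≡ 3675, 793^32 ≡ 10319, 793^64 ≡ 8119, 793^128 ≡ 2476, 793^256 ≡ 7261, 793^512 ≡ 13586, 793^1024 ≡ 15478, 793^2048 ≡ 14796, 793^4096 ≡ 19108.
6003 = 4096 + 1024 + 512 + 256 + 64 + 32 + 16 + 2 + 1, so 793^6003 ≡ 19108·15478·13586·7261·8119·10319·3675·4511·793 ≡ 1 (mod 24013).
x_0 = 793^6003 mod 24013 = 1.
x_0 = 1, so 793 is not a witness.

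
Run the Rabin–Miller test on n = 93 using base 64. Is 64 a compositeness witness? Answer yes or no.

n − 1 = 92 = 2^2 · 23, so s = 2 and d = 23.
x_0 = 64^23 mod 93 = 70.
x_0 is neither 1 nor 92, so continue squaring.
x_1 = 70^2 mod 93 = 64.
Reached i = s−1 = 1 without hitting −1: 64 is a Miller–Rabin witness and 93 is composite.

yes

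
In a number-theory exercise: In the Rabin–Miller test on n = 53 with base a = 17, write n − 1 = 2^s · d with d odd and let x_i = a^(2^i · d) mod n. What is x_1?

n − 1 = 52 = 2^2 · 13, so s = 2 and d = 13.
x_0 = 17^13 mod 53 = 52.
x_1 = 52^2 mod 53 = 1.

1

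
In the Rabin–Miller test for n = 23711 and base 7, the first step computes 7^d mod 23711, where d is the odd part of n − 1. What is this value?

569

n − 1 = 23710 = 2^1 · 11855, so s = 1 and d = 11855.
Repeated squaring mod 23711: 7^1 ≡ 7, 7^2 ≡ 49, 7^4 ≡ 2401, 7^8 ≡ 3028, 7^16 ≡ 16338, 7^32 ≡ 15517, 7^64 ≡ 15795, 7^128 ≡ 18594, 7^256 ≡ 6745, 7^512 ≡ 17327, 7^1024 ≡ 19958, 7^2048 ≡ 675, 7^4096 ≡ 5116, 7^8192 ≡ 20223.
11855 = 8192 + 2048 + 1024 + 512 + 64 + 8 + 4 + 2 + 1, so 7^11855 ≡ 20223·675·19958·17327·15795·3028·2401·49·7 ≡ 569 (mod 23711).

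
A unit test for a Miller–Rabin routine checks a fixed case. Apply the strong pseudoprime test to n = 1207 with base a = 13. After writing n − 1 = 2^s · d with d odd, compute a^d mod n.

n − 1 = 1206 = 2^1 · 603, so s = 1 and d = 603.
13^603 mod 1207 = 633.

633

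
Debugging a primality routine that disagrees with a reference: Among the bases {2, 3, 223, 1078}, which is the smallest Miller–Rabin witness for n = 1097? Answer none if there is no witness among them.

n − 1 = 1096 = 2^3 · 137, so s = 3 and d = 137.
Base 2: x_0 = 2^137 mod 1097 = 1096. x_0 = 1096 ≡ −1, so 2 is not a witness.
Base 3: x_0 = 3^137 mod 1097 = 486. x_0 is neither 1 nor 1096, so continue squaring. x_1 = 486^2 mod 1097 = 341. x_2 = 341^2 mod 1097 = 1096. x_2 ≡ −1, so 3 is not a witness.
Base 223: x_0 = 223^137 mod 1097 = 79. x_0 is neither 1 nor 1096, so continue squaring. x_1 = 79^2 mod 1097 = 756. x_2 = 756^2 mod 1097 = 1096. x_2 ≡ −1, so 223 is not a witness.
Base 1078: x_0 = 1078^137 mod 1097 = 611. x_0 is neither 1 nor 1096, so continue squaring. x_1 = 611^2 mod 1097 = 341. x_2 = 341^2 mod 1097 = 1096. x_2 ≡ −1, so 1078 is not a witness.
No listed base is a witness for 1097.

none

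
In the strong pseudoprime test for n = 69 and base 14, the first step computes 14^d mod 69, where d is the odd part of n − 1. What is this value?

n − 1 = 68 = 2^2 · 17, so s = 2 and d = 17.
Repeated squaring mod 69: 14^1 ≡ 14, 14^2 ≡ 58, 14^4 ≡ 52, 14^8 ≡ 13, 14^16 ≡ 31.
17 = 16 + 1, so 14^17 ≡ 31·14 ≡ 20 (mod 69).

20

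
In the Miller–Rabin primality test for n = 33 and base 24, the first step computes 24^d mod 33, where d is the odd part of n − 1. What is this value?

n − 1 = 32 = 2^5 · 1, so s = 5 and d = 1.
24^1 mod 33 = 24.

24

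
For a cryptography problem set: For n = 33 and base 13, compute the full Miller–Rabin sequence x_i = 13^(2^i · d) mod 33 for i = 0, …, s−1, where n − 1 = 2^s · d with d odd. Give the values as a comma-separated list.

n − 1 = 32 = 2^5 · 1, so s = 5 and d = 1.
x_0 = 13^1 mod 33 = 13.
x_1 = 13^2 mod 33 = 4.
x_2 = 4^2 mod 33 = 16.
x_3 = 16^2 mod 33 = 25.
x_4 = 25^2 mod 33 = 31.

13, 4, 16, 25, 31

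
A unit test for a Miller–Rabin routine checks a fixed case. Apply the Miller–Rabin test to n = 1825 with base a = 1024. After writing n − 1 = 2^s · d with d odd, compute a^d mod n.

n − 1 = 1824 = 2^5 · 57, so s = 5 and d = 57.
1024^57 mod 1825 = 1249.

1249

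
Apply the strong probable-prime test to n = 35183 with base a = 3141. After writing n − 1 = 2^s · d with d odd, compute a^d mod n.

n − 1 = 35182 = 2^1 · 17591, so s = 1 and d = 17591.
3141^17591 mod 35183 = 15721.

15721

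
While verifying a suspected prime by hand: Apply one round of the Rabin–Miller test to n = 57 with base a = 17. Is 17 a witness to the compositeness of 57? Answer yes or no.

yes

n − 1 = 56 = 2^3 · 7, so s = 3 and d = 7.
Repeated squaring mod 57: 17^1 ≡ 17, 17^2 ≡ 4, 17^4 ≡ 16.
7 = 4 + 2 + 1, so 17^7 ≡ 16·4·17 ≡ 5 (mod 57).
x_0 = 17^7 mod 57 = 5.
x_0 is neither 1 nor 56, so continue squaring.
x_1 = 5^2 mod 57 = 25.
x_2 = 25^2 mod 57 = 55.
Reached i = s−1 = 2 without hitting −1: 17 is a Miller–Rabin witness and 57 is composite.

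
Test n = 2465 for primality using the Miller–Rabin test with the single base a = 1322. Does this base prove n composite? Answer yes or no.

no

n − 1 = 2464 = 2^5 · 77, so s = 5 and d = 77.
x_0 = 1322^77 mod 2465 = 1322.
x_0 is neither 1 nor 2464, so continue squaring.
x_1 = 1322^2 mod 2465 = 2464.
x_1 ≡ −1, so 1322 is not a witness.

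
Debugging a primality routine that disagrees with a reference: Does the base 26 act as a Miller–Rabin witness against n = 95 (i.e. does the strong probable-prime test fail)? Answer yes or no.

n − 1 = 94 = 2^1 · 47, so s = 1 and d = 47.
Repeated squaring mod 95: 26^1 ≡ 26, 26^2 ≡ 11, 26^4 ≡ 26, 26^8 ≡ 11, 26^16 ≡ 26, 26^32 ≡ 11.
47 = 32 + 8 + 4 + 2 + 1, so 26^47 ≡ 11·11·26·11·26 ≡ 11 (mod 95).
x_0 = 26^47 mod 95 = 11.
x_0 ∉ {1, 94} and s = 1, so 26 is a Miller–Rabin witness and 95 is composite.

yes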